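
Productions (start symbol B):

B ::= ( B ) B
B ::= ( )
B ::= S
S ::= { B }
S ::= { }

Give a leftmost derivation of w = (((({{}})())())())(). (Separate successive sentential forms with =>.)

B => (B)B   [B ::= ( B ) B]
(B)B => ((B)B)B   [B ::= ( B ) B]
((B)B)B => (((B)B)B)B   [B ::= ( B ) B]
(((B)B)B)B => ((((B)B)B)B)B   [B ::= ( B ) B]
((((B)B)B)B)B => ((((S)B)B)B)B   [B ::= S]
((((S)B)B)B)B => (((({B})B)B)B)B   [S ::= { B }]
(((({B})B)B)B)B => (((({S})B)B)B)B   [B ::= S]
(((({S})B)B)B)B => (((({{}})B)B)B)B   [S ::= { }]
(((({{}})B)B)B)B => (((({{}})())B)B)B   [B ::= ( )]
(((({{}})())B)B)B => (((({{}})())())B)B   [B ::= ( )]
(((({{}})())())B)B => (((({{}})())())())B   [B ::= ( )]
(((({{}})())())())B => (((({{}})())())())()   [B ::= ( )]

B=>(B)B=>((B)B)B=>(((B)B)B)B=>((((B)B)B)B)B=>((((S)B)B)B)B=>(((({B})B)B)B)B=>(((({S})B)B)B)B=>(((({{}})B)B)B)B=>(((({{}})())B)B)B=>(((({{}})())())B)B=>(((({{}})())())())B=>(((({{}})())())())()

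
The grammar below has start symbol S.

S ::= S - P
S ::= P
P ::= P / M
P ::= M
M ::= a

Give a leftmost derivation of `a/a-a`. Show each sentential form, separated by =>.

S => S-P   [S ::= S - P]
S-P => P-P   [S ::= P]
P-P => P/M-P   [P ::= P / M]
P/M-P => M/M-P   [P ::= M]
M/M-P => a/M-P   [M ::= a]
a/M-P => a/a-P   [M ::= a]
a/a-P => a/a-M   [P ::= M]
a/a-M => a/a-a   [M ::= a]

S => S-P => P-P => P/M-P => M/M-P => a/M-P => a/a-P => a/a-M => a/a-a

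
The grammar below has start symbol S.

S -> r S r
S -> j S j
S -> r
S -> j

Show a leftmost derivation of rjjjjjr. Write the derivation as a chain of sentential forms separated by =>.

S => rSr   [S -> r S r]
rSr => rjSjr   [S -> j S j]
rjSjr => rjjSjjr   [S -> j S j]
rjjSjjr => rjjjjjr   [S -> j]

S=>rSr=>rjSjr=>rjjSjjr=>rjjjjjr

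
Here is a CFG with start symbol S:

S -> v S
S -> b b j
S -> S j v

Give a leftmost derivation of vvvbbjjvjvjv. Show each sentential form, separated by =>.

S => Sjv => vSjv => vvSjv => vvSjvjv => vvvSjvjv => vvvSjvjvjv => vvvbbjjvjvjv

S => Sjv   [S -> S j v]
Sjv => vSjv   [S -> v S]
vSjv => vvSjv   [S -> v S]
vvSjv => vvSjvjv   [S -> S j v]
vvSjvjv => vvvSjvjv   [S -> v S]
vvvSjvjv => vvvSjvjvjv   [S -> S j v]
vvvSjvjvjv => vvvbbjjvjvjv   [S -> b b j]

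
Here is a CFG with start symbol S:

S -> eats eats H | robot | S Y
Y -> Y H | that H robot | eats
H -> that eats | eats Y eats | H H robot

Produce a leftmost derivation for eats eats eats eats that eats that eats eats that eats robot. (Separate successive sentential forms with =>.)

S => eats eats H => eats eats H H robot => eats eats eats Y eats H robot => eats eats eats Y H eats H robot => eats eats eats Y H H eats H robot => eats eats eats eats H H eats H robot => eats eats eats eats that eats H eats H robot => eats eats eats eats that eats that eats eats H robot => eats eats eats eats that eats that eats eats that eats robot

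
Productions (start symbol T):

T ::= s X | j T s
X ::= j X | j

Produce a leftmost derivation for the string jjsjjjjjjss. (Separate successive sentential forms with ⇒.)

T ⇒ jTs   [T ::= j T s]
jTs ⇒ jjTss   [T ::= j T s]
jjTss ⇒ jjsXss   [T ::= s X]
jjsXss ⇒ jjsjXss   [X ::= j X]
jjsjXss ⇒ jjsjjXss   [X ::= j X]
jjsjjXss ⇒ jjsjjjXss   [X ::= j X]
jjsjjjXss ⇒ jjsjjjjXss   [X ::= j X]
jjsjjjjXss ⇒ jjsjjjjjXss   [X ::= j X]
jjsjjjjjXss ⇒ jjsjjjjjjss   [X ::= j]

T ⇒ jTs ⇒ jjTss ⇒ jjsXss ⇒ jjsjXss ⇒ jjsjjXss ⇒ jjsjjjXss ⇒ jjsjjjjXss ⇒ jjsjjjjjXss ⇒ jjsjjjjjjss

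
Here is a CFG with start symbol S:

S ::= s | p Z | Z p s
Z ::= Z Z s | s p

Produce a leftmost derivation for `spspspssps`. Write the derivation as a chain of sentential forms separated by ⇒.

S ⇒ Zps ⇒ ZZsps ⇒ spZsps ⇒ spZZssps ⇒ spspZssps ⇒ spspspssps

S ⇒ Zps   [S ::= Z p s]
Zps ⇒ ZZsps   [Z ::= Z Z s]
ZZsps ⇒ spZsps   [Z ::= s p]
spZsps ⇒ spZZssps   [Z ::= Z Z s]
spZZssps ⇒ spspZssps   [Z ::= s p]
spspZssps ⇒ spspspssps   [Z ::= s p]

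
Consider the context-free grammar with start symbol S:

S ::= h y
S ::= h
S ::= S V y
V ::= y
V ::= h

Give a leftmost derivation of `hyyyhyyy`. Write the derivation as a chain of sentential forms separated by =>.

S => SVy   [S ::= S V y]
SVy => SVyVy   [S ::= S V y]
SVyVy => SVyVyVy   [S ::= S V y]
SVyVyVy => hyVyVyVy   [S ::= h y]
hyVyVyVy => hyyyVyVy   [V ::= y]
hyyyVyVy => hyyyhyVy   [V ::= h]
hyyyhyVy => hyyyhyyy   [V ::= y]

S=>SVy=>SVyVy=>SVyVyVy=>hyVyVyVy=>hyyyVyVy=>hyyyhyVy=>hyyyhyyy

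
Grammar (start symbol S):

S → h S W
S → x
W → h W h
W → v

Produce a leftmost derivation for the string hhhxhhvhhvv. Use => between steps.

S=>hSW=>hhSWW=>hhhSWWW=>hhhxWWW=>hhhxhWhWW=>hhhxhhWhhWW=>hhhxhhvhhWW=>hhhxhhvhhvW=>hhhxhhvhhvv

S => hSW   [S → h S W]
hSW => hhSWW   [S → h S W]
hhSWW => hhhSWWW   [S → h S W]
hhhSWWW => hhhxWWW   [S → x]
hhhxWWW => hhhxhWhWW   [W → h W h]
hhhxhWhWW => hhhxhhWhhWW   [W → h W h]
hhhxhhWhhWW => hhhxhhvhhWW   [W → v]
hhhxhhvhhWW => hhhxhhvhhvW   [W → v]
hhhxhhvhhvW => hhhxhhvhhvv   [W → v]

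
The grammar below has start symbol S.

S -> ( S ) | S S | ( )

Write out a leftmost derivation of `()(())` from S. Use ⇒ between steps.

S ⇒ SS ⇒ ()S ⇒ ()(S) ⇒ ()(())

S ⇒ SS   [S -> S S]
SS ⇒ ()S   [S -> ( )]
()S ⇒ ()(S)   [S -> ( S )]
()(S) ⇒ ()(())   [S -> ( )]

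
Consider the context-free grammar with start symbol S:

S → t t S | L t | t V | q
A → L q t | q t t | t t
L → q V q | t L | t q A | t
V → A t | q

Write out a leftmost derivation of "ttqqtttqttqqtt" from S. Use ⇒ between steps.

S ⇒ Lt   [S → L t]
Lt ⇒ tLt   [L → t L]
tLt ⇒ ttqAt   [L → t q A]
ttqAt ⇒ ttqLqtt   [A → L q t]
ttqLqtt ⇒ ttqqVqqtt   [L → q V q]
ttqqVqqtt ⇒ ttqqAtqqtt   [V → A t]
ttqqAtqqtt ⇒ ttqqLqttqqtt   [A → L q t]
ttqqLqttqqtt ⇒ ttqqtLqttqqtt   [L → t L]
ttqqtLqttqqtt ⇒ ttqqttLqttqqtt   [L → t L]
ttqqttLqttqqtt ⇒ ttqqtttqttqqtt   [L → t]

S⇒Lt⇒tLt⇒ttqAt⇒ttqLqtt⇒ttqqVqqtt⇒ttqqAtqqtt⇒ttqqLqttqqtt⇒ttqqtLqttqqtt⇒ttqqttLqttqqtt⇒ttqqtttqttqqtt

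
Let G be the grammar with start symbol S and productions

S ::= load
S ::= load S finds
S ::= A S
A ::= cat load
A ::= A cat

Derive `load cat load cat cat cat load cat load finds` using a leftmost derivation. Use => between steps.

S => load S finds => load A S finds => load A cat S finds => load A cat cat S finds => load cat load cat cat S finds => load cat load cat cat A S finds => load cat load cat cat A cat S finds => load cat load cat cat cat load cat S finds => load cat load cat cat cat load cat load finds

S => load S finds   [S ::= load S finds]
load S finds => load A S finds   [S ::= A S]
load A S finds => load A cat S finds   [A ::= A cat]
load A cat S finds => load A cat cat S finds   [A ::= A cat]
load A cat cat S finds => load cat load cat cat S finds   [A ::= cat load]
load cat load cat cat S finds => load cat load cat cat A S finds   [S ::= A S]
load cat load cat cat A S finds => load cat load cat cat A cat S finds   [A ::= A cat]
load cat load cat cat A cat S finds => load cat load cat cat cat load cat S finds   [A ::= cat load]
load cat load cat cat cat load cat S finds => load cat load cat cat cat load cat load finds   [S ::= load]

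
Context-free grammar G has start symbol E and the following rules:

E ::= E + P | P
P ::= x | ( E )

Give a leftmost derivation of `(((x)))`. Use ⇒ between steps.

E⇒P⇒(E)⇒(P)⇒((E))⇒((P))⇒(((E)))⇒(((P)))⇒(((x)))

E ⇒ P   [E ::= P]
P ⇒ (E)   [P ::= ( E )]
(E) ⇒ (P)   [E ::= P]
(P) ⇒ ((E))   [P ::= ( E )]
((E)) ⇒ ((P))   [E ::= P]
((P)) ⇒ (((E)))   [P ::= ( E )]
(((E))) ⇒ (((P)))   [E ::= P]
(((P))) ⇒ (((x)))   [P ::= x]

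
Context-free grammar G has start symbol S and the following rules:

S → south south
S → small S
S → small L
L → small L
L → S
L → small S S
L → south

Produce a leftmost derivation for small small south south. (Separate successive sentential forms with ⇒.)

S ⇒ small L   [S → small L]
small L ⇒ small small L   [L → small L]
small small L ⇒ small small S   [L → S]
small small S ⇒ small small south south   [S → south south]

S ⇒ small L ⇒ small small L ⇒ small small S ⇒ small small south south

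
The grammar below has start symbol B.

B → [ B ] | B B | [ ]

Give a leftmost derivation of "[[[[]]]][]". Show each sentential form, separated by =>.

B=>BB=>[B]B=>[[B]]B=>[[[B]]]B=>[[[[]]]]B=>[[[[]]]][]

B => BB   [B → B B]
BB => [B]B   [B → [ B ]]
[B]B => [[B]]B   [B → [ B ]]
[[B]]B => [[[B]]]B   [B → [ B ]]
[[[B]]]B => [[[[]]]]B   [B → [ ]]
[[[[]]]]B => [[[[]]]][]   [B → [ ]]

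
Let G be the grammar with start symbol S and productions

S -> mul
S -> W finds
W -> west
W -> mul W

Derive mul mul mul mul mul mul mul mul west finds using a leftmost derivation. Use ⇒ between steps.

S ⇒ W finds ⇒ mul W finds ⇒ mul mul W finds ⇒ mul mul mul W finds ⇒ mul mul mul mul W finds ⇒ mul mul mul mul mul W finds ⇒ mul mul mul mul mul mul W finds ⇒ mul mul mul mul mul mul mul W finds ⇒ mul mul mul mul mul mul mul mul W finds ⇒ mul mul mul mul mul mul mul mul west finds

S ⇒ W finds   [S -> W finds]
W finds ⇒ mul W finds   [W -> mul W]
mul W finds ⇒ mul mul W finds   [W -> mul W]
mul mul W finds ⇒ mul mul mul W finds   [W -> mul W]
mul mul mul W finds ⇒ mul mul mul mul W finds   [W -> mul W]
mul mul mul mul W finds ⇒ mul mul mul mul mul W finds   [W -> mul W]
mul mul mul mul mul W finds ⇒ mul mul mul mul mul mul W finds   [W -> mul W]
mul mul mul mul mul mul W finds ⇒ mul mul mul mul mul mul mul W finds   [W -> mul W]
mul mul mul mul mul mul mul W finds ⇒ mul mul mul mul mul mul mul mul W finds   [W -> mul W]
mul mul mul mul mul mul mul mul W finds ⇒ mul mul mul mul mul mul mul mul west finds   [W -> west]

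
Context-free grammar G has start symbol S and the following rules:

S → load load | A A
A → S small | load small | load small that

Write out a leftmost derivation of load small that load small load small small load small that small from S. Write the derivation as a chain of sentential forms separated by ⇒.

S ⇒ A A ⇒ load small that A ⇒ load small that S small ⇒ load small that A A small ⇒ load small that S small A small ⇒ load small that A A small A small ⇒ load small that load small A small A small ⇒ load small that load small load small small A small ⇒ load small that load small load small small load small that small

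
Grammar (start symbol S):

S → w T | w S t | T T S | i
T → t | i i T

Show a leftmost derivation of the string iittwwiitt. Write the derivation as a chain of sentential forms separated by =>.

S=>TTS=>iiTTS=>iitTS=>iittS=>iittwSt=>iittwwTt=>iittwwiiTt=>iittwwiitt

S => TTS   [S → T T S]
TTS => iiTTS   [T → i i T]
iiTTS => iitTS   [T → t]
iitTS => iittS   [T → t]
iittS => iittwSt   [S → w S t]
iittwSt => iittwwTt   [S → w T]
iittwwTt => iittwwiiTt   [T → i i T]
iittwwiiTt => iittwwiitt   [T → t]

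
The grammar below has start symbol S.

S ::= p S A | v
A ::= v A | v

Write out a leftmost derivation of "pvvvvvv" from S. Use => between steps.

S=>pSA=>pvA=>pvvA=>pvvvA=>pvvvvA=>pvvvvvA=>pvvvvvv

S => pSA   [S ::= p S A]
pSA => pvA   [S ::= v]
pvA => pvvA   [A ::= v A]
pvvA => pvvvA   [A ::= v A]
pvvvA => pvvvvA   [A ::= v A]
pvvvvA => pvvvvvA   [A ::= v A]
pvvvvvA => pvvvvvv   [A ::= v]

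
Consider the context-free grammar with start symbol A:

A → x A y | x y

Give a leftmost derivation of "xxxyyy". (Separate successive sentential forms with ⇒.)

A ⇒ xAy ⇒ xxAyy ⇒ xxxyyy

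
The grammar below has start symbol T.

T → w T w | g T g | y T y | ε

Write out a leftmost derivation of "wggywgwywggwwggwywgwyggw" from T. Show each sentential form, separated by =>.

T => wTw => wgTgw => wggTggw => wggyTyggw => wggywTwyggw => wggywgTgwyggw => wggywgwTwgwyggw => wggywgwyTywgwyggw => wggywgwywTwywgwyggw => wggywgwywgTgwywgwyggw => wggywgwywggTggwywgwyggw => wggywgwywggwTwggwywgwyggw => wggywgwywggwwggwywgwyggw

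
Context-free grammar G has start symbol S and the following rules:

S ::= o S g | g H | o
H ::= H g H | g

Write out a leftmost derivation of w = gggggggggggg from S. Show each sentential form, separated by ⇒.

S ⇒ gH ⇒ gHgH ⇒ gHgHgH ⇒ gHgHgHgH ⇒ gHgHgHgHgH ⇒ gHgHgHgHgHgH ⇒ gggHgHgHgHgH ⇒ gggggHgHgHgH ⇒ gggggggHgHgH ⇒ gggggggggHgH ⇒ gggggggggggH ⇒ gggggggggggg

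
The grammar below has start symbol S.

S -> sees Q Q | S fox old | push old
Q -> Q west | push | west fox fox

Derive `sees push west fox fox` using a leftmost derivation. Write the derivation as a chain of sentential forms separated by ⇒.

S ⇒ sees Q Q ⇒ sees push Q ⇒ sees push west fox fox

S ⇒ sees Q Q   [S -> sees Q Q]
sees Q Q ⇒ sees push Q   [Q -> push]
sees push Q ⇒ sees push west fox fox   [Q -> west fox fox]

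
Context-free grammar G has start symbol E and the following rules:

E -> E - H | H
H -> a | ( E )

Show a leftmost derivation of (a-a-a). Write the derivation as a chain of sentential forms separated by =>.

E => H   [E -> H]
H => (E)   [H -> ( E )]
(E) => (E-H)   [E -> E - H]
(E-H) => (E-H-H)   [E -> E - H]
(E-H-H) => (H-H-H)   [E -> H]
(H-H-H) => (a-H-H)   [H -> a]
(a-H-H) => (a-a-H)   [H -> a]
(a-a-H) => (a-a-a)   [H -> a]

E => H => (E) => (E-H) => (E-H-H) => (H-H-H) => (a-H-H) => (a-a-H) => (a-a-a)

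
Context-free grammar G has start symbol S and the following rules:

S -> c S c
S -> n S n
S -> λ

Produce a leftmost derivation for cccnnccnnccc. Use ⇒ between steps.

S⇒cSc⇒ccScc⇒cccSccc⇒cccnSnccc⇒cccnnSnnccc⇒cccnncScnnccc⇒cccnnccnnccc

S ⇒ cSc   [S -> c S c]
cSc ⇒ ccScc   [S -> c S c]
ccScc ⇒ cccSccc   [S -> c S c]
cccSccc ⇒ cccnSnccc   [S -> n S n]
cccnSnccc ⇒ cccnnSnnccc   [S -> n S n]
cccnnSnnccc ⇒ cccnncScnnccc   [S -> c S c]
cccnncScnnccc ⇒ cccnnccnnccc   [S -> λ]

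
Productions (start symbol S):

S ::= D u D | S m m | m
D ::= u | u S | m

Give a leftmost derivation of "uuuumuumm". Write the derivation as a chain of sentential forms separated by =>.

S => DuD => uuD => uuuS => uuuSmm => uuuDuDmm => uuuuSuDmm => uuuumuDmm => uuuumuumm

S => DuD   [S ::= D u D]
DuD => uuD   [D ::= u]
uuD => uuuS   [D ::= u S]
uuuS => uuuSmm   [S ::= S m m]
uuuSmm => uuuDuDmm   [S ::= D u D]
uuuDuDmm => uuuuSuDmm   [D ::= u S]
uuuuSuDmm => uuuumuDmm   [S ::= m]
uuuumuDmm => uuuumuumm   [D ::= u]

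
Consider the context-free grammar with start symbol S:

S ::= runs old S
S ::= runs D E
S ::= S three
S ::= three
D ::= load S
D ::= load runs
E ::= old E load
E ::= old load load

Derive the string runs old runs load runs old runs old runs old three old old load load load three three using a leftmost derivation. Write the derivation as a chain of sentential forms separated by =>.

S => S three   [S ::= S three]
S three => S three three   [S ::= S three]
S three three => runs old S three three   [S ::= runs old S]
runs old S three three => runs old runs D E three three   [S ::= runs D E]
runs old runs D E three three => runs old runs load S E three three   [D ::= load S]
runs old runs load S E three three => runs old runs load runs old S E three three   [S ::= runs old S]
runs old runs load runs old S E three three => runs old runs load runs old runs old S E three three   [S ::= runs old S]
runs old runs load runs old runs old S E three three => runs old runs load runs old runs old runs old S E three three   [S ::= runs old S]
runs old runs load runs old runs old runs old S E three three => runs old runs load runs old runs old runs old three E three three   [S ::= three]
runs old runs load runs old runs old runs old three E three three => runs old runs load runs old runs old runs old three old E load three three   [E ::= old E load]
runs old runs load runs old runs old runs old three old E load three three => runs old runs load runs old runs old runs old three old old load load load three three   [E ::= old load load]

S => S three => S three three => runs old S three three => runs old runs D E three three => runs old runs load S E three three => runs old runs load runs old S E three three => runs old runs load runs old runs old S E three three => runs old runs load runs old runs old runs old S E three three => runs old runs load runs old runs old runs old three E three three => runs old runs load runs old runs old runs old three old E load three three => runs old runs load runs old runs old runs old three old old load load load three three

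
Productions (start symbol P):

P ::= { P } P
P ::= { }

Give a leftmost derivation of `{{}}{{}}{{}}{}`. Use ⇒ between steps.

P ⇒ {P}P ⇒ {{}}P ⇒ {{}}{P}P ⇒ {{}}{{}}P ⇒ {{}}{{}}{P}P ⇒ {{}}{{}}{{}}P ⇒ {{}}{{}}{{}}{}

P ⇒ {P}P   [P ::= { P } P]
{P}P ⇒ {{}}P   [P ::= { }]
{{}}P ⇒ {{}}{P}P   [P ::= { P } P]
{{}}{P}P ⇒ {{}}{{}}P   [P ::= { }]
{{}}{{}}P ⇒ {{}}{{}}{P}P   [P ::= { P } P]
{{}}{{}}{P}P ⇒ {{}}{{}}{{}}P   [P ::= { }]
{{}}{{}}{{}}P ⇒ {{}}{{}}{{}}{}   [P ::= { }]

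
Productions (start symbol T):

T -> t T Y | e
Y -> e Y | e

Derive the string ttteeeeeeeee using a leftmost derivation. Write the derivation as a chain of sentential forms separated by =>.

T => tTY => ttTYY => tttTYYY => ttteYYY => ttteeYYY => ttteeeYY => ttteeeeYY => ttteeeeeYY => ttteeeeeeYY => ttteeeeeeeYY => ttteeeeeeeeY => ttteeeeeeeee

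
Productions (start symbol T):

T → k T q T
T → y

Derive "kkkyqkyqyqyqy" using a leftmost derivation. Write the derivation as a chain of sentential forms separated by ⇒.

T ⇒ kTqT ⇒ kkTqTqT ⇒ kkkTqTqTqT ⇒ kkkyqTqTqT ⇒ kkkyqkTqTqTqT ⇒ kkkyqkyqTqTqT ⇒ kkkyqkyqyqTqT ⇒ kkkyqkyqyqyqT ⇒ kkkyqkyqyqyqy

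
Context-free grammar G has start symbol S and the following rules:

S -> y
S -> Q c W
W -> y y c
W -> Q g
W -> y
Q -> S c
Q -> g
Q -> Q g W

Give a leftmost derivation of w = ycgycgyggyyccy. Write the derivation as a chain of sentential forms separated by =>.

S => QcW => QgWcW => QgWgWcW => ScgWgWcW => ycgWgWcW => ycgQggWcW => ycgQgWggWcW => ycgScgWggWcW => ycgycgWggWcW => ycgycgyggWcW => ycgycgyggyyccW => ycgycgyggyyccy

S => QcW   [S -> Q c W]
QcW => QgWcW   [Q -> Q g W]
QgWcW => QgWgWcW   [Q -> Q g W]
QgWgWcW => ScgWgWcW   [Q -> S c]
ScgWgWcW => ycgWgWcW   [S -> y]
ycgWgWcW => ycgQggWcW   [W -> Q g]
ycgQggWcW => ycgQgWggWcW   [Q -> Q g W]
ycgQgWggWcW => ycgScgWggWcW   [Q -> S c]
ycgScgWggWcW => ycgycgWggWcW   [S -> y]
ycgycgWggWcW => ycgycgyggWcW   [W -> y]
ycgycgyggWcW => ycgycgyggyyccW   [W -> y y c]
ycgycgyggyyccW => ycgycgyggyyccy   [W -> y]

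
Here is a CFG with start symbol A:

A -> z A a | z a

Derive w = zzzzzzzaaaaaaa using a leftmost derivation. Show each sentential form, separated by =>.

A => zAa => zzAaa => zzzAaaa => zzzzAaaaa => zzzzzAaaaaa => zzzzzzAaaaaaa => zzzzzzzaaaaaaa

A => zAa   [A -> z A a]
zAa => zzAaa   [A -> z A a]
zzAaa => zzzAaaa   [A -> z A a]
zzzAaaa => zzzzAaaaa   [A -> z A a]
zzzzAaaaa => zzzzzAaaaaa   [A -> z A a]
zzzzzAaaaaa => zzzzzzAaaaaaa   [A -> z A a]
zzzzzzAaaaaaa => zzzzzzzaaaaaaa   [A -> z a]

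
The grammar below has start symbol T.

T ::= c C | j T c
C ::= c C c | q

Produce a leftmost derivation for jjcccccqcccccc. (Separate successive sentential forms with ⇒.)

T ⇒ jTc ⇒ jjTcc ⇒ jjcCcc ⇒ jjccCccc ⇒ jjcccCcccc ⇒ jjccccCccccc ⇒ jjcccccCcccccc ⇒ jjcccccqcccccc

T ⇒ jTc   [T ::= j T c]
jTc ⇒ jjTcc   [T ::= j T c]
jjTcc ⇒ jjcCcc   [T ::= c C]
jjcCcc ⇒ jjccCccc   [C ::= c C c]
jjccCccc ⇒ jjcccCcccc   [C ::= c C c]
jjcccCcccc ⇒ jjccccCccccc   [C ::= c C c]
jjccccCccccc ⇒ jjcccccCcccccc   [C ::= c C c]
jjcccccCcccccc ⇒ jjcccccqcccccc   [C ::= q]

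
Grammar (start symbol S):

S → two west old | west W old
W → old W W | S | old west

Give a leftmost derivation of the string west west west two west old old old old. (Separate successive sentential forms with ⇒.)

S ⇒ west W old ⇒ west S old ⇒ west west W old old ⇒ west west S old old ⇒ west west west W old old old ⇒ west west west S old old old ⇒ west west west two west old old old old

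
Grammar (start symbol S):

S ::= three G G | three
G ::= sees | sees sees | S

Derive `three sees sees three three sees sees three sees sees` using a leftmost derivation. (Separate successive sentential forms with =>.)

S => three G G => three sees sees G => three sees sees S => three sees sees three G G => three sees sees three S G => three sees sees three three G G G => three sees sees three three sees sees G G => three sees sees three three sees sees S G => three sees sees three three sees sees three G => three sees sees three three sees sees three sees sees

S => three G G   [S ::= three G G]
three G G => three sees sees G   [G ::= sees sees]
three sees sees G => three sees sees S   [G ::= S]
three sees sees S => three sees sees three G G   [S ::= three G G]
three sees sees three G G => three sees sees three S G   [G ::= S]
three sees sees three S G => three sees sees three three G G G   [S ::= three G G]
three sees sees three three G G G => three sees sees three three sees sees G G   [G ::= sees sees]
three sees sees three three sees sees G G => three sees sees three three sees sees S G   [G ::= S]
three sees sees three three sees sees S G => three sees sees three three sees sees three G   [S ::= three]
three sees sees three three sees sees three G => three sees sees three three sees sees three sees sees   [G ::= sees sees]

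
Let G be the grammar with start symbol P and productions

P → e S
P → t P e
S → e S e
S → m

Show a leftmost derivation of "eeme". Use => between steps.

P => eS => eeSe => eeme

P => eS   [P → e S]
eS => eeSe   [S → e S e]
eeSe => eeme   [S → m]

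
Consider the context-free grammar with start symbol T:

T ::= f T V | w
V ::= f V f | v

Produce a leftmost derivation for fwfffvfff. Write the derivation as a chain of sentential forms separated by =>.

T => fTV   [T ::= f T V]
fTV => fwV   [T ::= w]
fwV => fwfVf   [V ::= f V f]
fwfVf => fwffVff   [V ::= f V f]
fwffVff => fwfffVfff   [V ::= f V f]
fwfffVfff => fwfffvfff   [V ::= v]

T => fTV => fwV => fwfVf => fwffVff => fwfffVfff => fwfffvfff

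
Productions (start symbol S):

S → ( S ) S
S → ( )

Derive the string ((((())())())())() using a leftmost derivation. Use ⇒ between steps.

S⇒(S)S⇒((S)S)S⇒(((S)S)S)S⇒((((S)S)S)S)S⇒((((())S)S)S)S⇒((((())())S)S)S⇒((((())())())S)S⇒((((())())())())S⇒((((())())())())()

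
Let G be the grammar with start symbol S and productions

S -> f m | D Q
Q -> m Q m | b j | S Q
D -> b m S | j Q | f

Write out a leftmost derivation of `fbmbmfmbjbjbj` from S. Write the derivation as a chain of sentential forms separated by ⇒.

S ⇒ DQ ⇒ fQ ⇒ fSQ ⇒ fDQQ ⇒ fbmSQQ ⇒ fbmDQQQ ⇒ fbmbmSQQQ ⇒ fbmbmfmQQQ ⇒ fbmbmfmbjQQ ⇒ fbmbmfmbjbjQ ⇒ fbmbmfmbjbjbj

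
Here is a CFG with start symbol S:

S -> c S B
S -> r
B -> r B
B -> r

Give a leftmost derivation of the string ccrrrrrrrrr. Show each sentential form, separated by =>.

S => cSB   [S -> c S B]
cSB => ccSBB   [S -> c S B]
ccSBB => ccrBB   [S -> r]
ccrBB => ccrrBB   [B -> r B]
ccrrBB => ccrrrBB   [B -> r B]
ccrrrBB => ccrrrrBB   [B -> r B]
ccrrrrBB => ccrrrrrBB   [B -> r B]
ccrrrrrBB => ccrrrrrrBB   [B -> r B]
ccrrrrrrBB => ccrrrrrrrBB   [B -> r B]
ccrrrrrrrBB => ccrrrrrrrrB   [B -> r]
ccrrrrrrrrB => ccrrrrrrrrr   [B -> r]

S => cSB => ccSBB => ccrBB => ccrrBB => ccrrrBB => ccrrrrBB => ccrrrrrBB => ccrrrrrrBB => ccrrrrrrrBB => ccrrrrrrrrB => ccrrrrrrrrr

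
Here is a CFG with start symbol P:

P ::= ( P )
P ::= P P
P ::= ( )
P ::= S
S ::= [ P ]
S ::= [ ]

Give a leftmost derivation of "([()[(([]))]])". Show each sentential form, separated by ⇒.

P⇒(P)⇒(S)⇒([P])⇒([PP])⇒([()P])⇒([()S])⇒([()[P]])⇒([()[(P)]])⇒([()[((P))]])⇒([()[((S))]])⇒([()[(([]))]])

P ⇒ (P)   [P ::= ( P )]
(P) ⇒ (S)   [P ::= S]
(S) ⇒ ([P])   [S ::= [ P ]]
([P]) ⇒ ([PP])   [P ::= P P]
([PP]) ⇒ ([()P])   [P ::= ( )]
([()P]) ⇒ ([()S])   [P ::= S]
([()S]) ⇒ ([()[P]])   [S ::= [ P ]]
([()[P]]) ⇒ ([()[(P)]])   [P ::= ( P )]
([()[(P)]]) ⇒ ([()[((P))]])   [P ::= ( P )]
([()[((P))]]) ⇒ ([()[((S))]])   [P ::= S]
([()[((S))]]) ⇒ ([()[(([]))]])   [S ::= [ ]]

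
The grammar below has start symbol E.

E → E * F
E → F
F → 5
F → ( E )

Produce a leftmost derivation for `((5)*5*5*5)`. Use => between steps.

E => F => (E) => (E*F) => (E*F*F) => (E*F*F*F) => (F*F*F*F) => ((E)*F*F*F) => ((F)*F*F*F) => ((5)*F*F*F) => ((5)*5*F*F) => ((5)*5*5*F) => ((5)*5*5*5)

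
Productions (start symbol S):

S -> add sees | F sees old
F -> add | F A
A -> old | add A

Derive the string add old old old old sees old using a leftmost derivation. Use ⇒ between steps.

S ⇒ F sees old ⇒ F A sees old ⇒ F A A sees old ⇒ F A A A sees old ⇒ F A A A A sees old ⇒ add A A A A sees old ⇒ add old A A A sees old ⇒ add old old A A sees old ⇒ add old old old A sees old ⇒ add old old old old sees old

S ⇒ F sees old   [S -> F sees old]
F sees old ⇒ F A sees old   [F -> F A]
F A sees old ⇒ F A A sees old   [F -> F A]
F A A sees old ⇒ F A A A sees old   [F -> F A]
F A A A sees old ⇒ F A A A A sees old   [F -> F A]
F A A A A sees old ⇒ add A A A A sees old   [F -> add]
add A A A A sees old ⇒ add old A A A sees old   [A -> old]
add old A A A sees old ⇒ add old old A A sees old   [A -> old]
add old old A A sees old ⇒ add old old old A sees old   [A -> old]
add old old old A sees old ⇒ add old old old old sees old   [A -> old]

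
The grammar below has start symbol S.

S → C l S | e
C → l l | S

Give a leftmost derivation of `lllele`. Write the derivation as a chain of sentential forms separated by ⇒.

S ⇒ ClS ⇒ SlS ⇒ ClSlS ⇒ lllSlS ⇒ lllelS ⇒ lllele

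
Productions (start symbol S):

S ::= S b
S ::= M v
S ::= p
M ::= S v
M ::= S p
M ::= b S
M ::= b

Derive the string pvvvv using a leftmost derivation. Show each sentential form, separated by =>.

S => Mv   [S ::= M v]
Mv => Svv   [M ::= S v]
Svv => Mvvv   [S ::= M v]
Mvvv => Svvvv   [M ::= S v]
Svvvv => pvvvv   [S ::= p]

S => Mv => Svv => Mvvv => Svvvv => pvvvv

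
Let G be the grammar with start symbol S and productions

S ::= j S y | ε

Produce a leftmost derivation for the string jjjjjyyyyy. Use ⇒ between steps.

S ⇒ jSy ⇒ jjSyy ⇒ jjjSyyy ⇒ jjjjSyyyy ⇒ jjjjjSyyyyy ⇒ jjjjjyyyyy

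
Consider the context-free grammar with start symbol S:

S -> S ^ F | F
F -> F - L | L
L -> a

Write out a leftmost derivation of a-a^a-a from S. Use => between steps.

S => S^F => F^F => F-L^F => L-L^F => a-L^F => a-a^F => a-a^F-L => a-a^L-L => a-a^a-L => a-a^a-a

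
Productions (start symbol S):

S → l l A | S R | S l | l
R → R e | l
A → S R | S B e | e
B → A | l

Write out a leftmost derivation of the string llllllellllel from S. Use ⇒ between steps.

S⇒llA⇒llSR⇒llllAR⇒llllSBeR⇒llllSlBeR⇒llllSRlBeR⇒llllSlRlBeR⇒llllllAlRlBeR⇒llllllelRlBeR⇒llllllelllBeR⇒llllllelllleR⇒llllllellllel

S ⇒ llA   [S → l l A]
llA ⇒ llSR   [A → S R]
llSR ⇒ llllAR   [S → l l A]
llllAR ⇒ llllSBeR   [A → S B e]
llllSBeR ⇒ llllSlBeR   [S → S l]
llllSlBeR ⇒ llllSRlBeR   [S → S R]
llllSRlBeR ⇒ llllSlRlBeR   [S → S l]
llllSlRlBeR ⇒ llllllAlRlBeR   [S → l l A]
llllllAlRlBeR ⇒ llllllelRlBeR   [A → e]
llllllelRlBeR ⇒ llllllelllBeR   [R → l]
llllllelllBeR ⇒ llllllelllleR   [B → l]
llllllelllleR ⇒ llllllellllel   [R → l]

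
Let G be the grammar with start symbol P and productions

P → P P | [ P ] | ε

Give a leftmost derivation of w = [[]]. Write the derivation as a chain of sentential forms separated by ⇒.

P ⇒ [P] ⇒ [[P]] ⇒ [[]]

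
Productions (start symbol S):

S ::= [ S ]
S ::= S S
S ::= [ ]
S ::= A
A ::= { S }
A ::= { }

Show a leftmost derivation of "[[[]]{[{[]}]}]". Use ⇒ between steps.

S ⇒ [S] ⇒ [SS] ⇒ [[S]S] ⇒ [[[]]S] ⇒ [[[]]A] ⇒ [[[]]{S}] ⇒ [[[]]{[S]}] ⇒ [[[]]{[A]}] ⇒ [[[]]{[{S}]}] ⇒ [[[]]{[{[]}]}]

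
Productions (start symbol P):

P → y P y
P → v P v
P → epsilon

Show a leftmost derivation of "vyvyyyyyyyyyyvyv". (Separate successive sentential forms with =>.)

P => vPv   [P → v P v]
vPv => vyPyv   [P → y P y]
vyPyv => vyvPvyv   [P → v P v]
vyvPvyv => vyvyPyvyv   [P → y P y]
vyvyPyvyv => vyvyyPyyvyv   [P → y P y]
vyvyyPyyvyv => vyvyyyPyyyvyv   [P → y P y]
vyvyyyPyyyvyv => vyvyyyyPyyyyvyv   [P → y P y]
vyvyyyyPyyyyvyv => vyvyyyyyPyyyyyvyv   [P → y P y]
vyvyyyyyPyyyyyvyv => vyvyyyyyyyyyyvyv   [P → epsilon]

P=>vPv=>vyPyv=>vyvPvyv=>vyvyPyvyv=>vyvyyPyyvyv=>vyvyyyPyyyvyv=>vyvyyyyPyyyyvyv=>vyvyyyyyPyyyyyvyv=>vyvyyyyyyyyyyvyv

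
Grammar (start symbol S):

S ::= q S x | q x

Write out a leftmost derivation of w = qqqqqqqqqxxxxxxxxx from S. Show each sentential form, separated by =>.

S => qSx   [S ::= q S x]
qSx => qqSxx   [S ::= q S x]
qqSxx => qqqSxxx   [S ::= q S x]
qqqSxxx => qqqqSxxxx   [S ::= q S x]
qqqqSxxxx => qqqqqSxxxxx   [S ::= q S x]
qqqqqSxxxxx => qqqqqqSxxxxxx   [S ::= q S x]
qqqqqqSxxxxxx => qqqqqqqSxxxxxxx   [S ::= q S x]
qqqqqqqSxxxxxxx => qqqqqqqqSxxxxxxxx   [S ::= q S x]
qqqqqqqqSxxxxxxxx => qqqqqqqqqxxxxxxxxx   [S ::= q x]

S => qSx => qqSxx => qqqSxxx => qqqqSxxxx => qqqqqSxxxxx => qqqqqqSxxxxxx => qqqqqqqSxxxxxxx => qqqqqqqqSxxxxxxxx => qqqqqqqqqxxxxxxxxx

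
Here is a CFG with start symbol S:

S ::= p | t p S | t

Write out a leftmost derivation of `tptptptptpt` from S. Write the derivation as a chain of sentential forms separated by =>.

S=>tpS=>tptpS=>tptptpS=>tptptptpS=>tptptptptpS=>tptptptptpt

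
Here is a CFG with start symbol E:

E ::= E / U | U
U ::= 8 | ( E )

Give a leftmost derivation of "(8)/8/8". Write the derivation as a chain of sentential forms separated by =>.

E => E/U   [E ::= E / U]
E/U => E/U/U   [E ::= E / U]
E/U/U => U/U/U   [E ::= U]
U/U/U => (E)/U/U   [U ::= ( E )]
(E)/U/U => (U)/U/U   [E ::= U]
(U)/U/U => (8)/U/U   [U ::= 8]
(8)/U/U => (8)/8/U   [U ::= 8]
(8)/8/U => (8)/8/8   [U ::= 8]

E => E/U => E/U/U => U/U/U => (E)/U/U => (U)/U/U => (8)/U/U => (8)/8/U => (8)/8/8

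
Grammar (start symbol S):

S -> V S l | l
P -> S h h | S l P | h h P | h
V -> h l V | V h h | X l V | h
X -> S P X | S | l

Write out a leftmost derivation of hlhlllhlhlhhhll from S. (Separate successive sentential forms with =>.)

S=>VSl=>hlVSl=>hlhlVSl=>hlhlXlVSl=>hlhlllVSl=>hlhlllhlVSl=>hlhlllhlhlVSl=>hlhlllhlhlVhhSl=>hlhlllhlhlhhhSl=>hlhlllhlhlhhhll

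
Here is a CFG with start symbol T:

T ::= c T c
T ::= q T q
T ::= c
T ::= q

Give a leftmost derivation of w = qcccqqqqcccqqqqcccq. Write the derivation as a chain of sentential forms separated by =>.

T=>qTq=>qcTcq=>qccTccq=>qcccTcccq=>qcccqTqcccq=>qcccqqTqqcccq=>qcccqqqTqqqcccq=>qcccqqqqTqqqqcccq=>qcccqqqqcTcqqqqcccq=>qcccqqqqcccqqqqcccq

T => qTq   [T ::= q T q]
qTq => qcTcq   [T ::= c T c]
qcTcq => qccTccq   [T ::= c T c]
qccTccq => qcccTcccq   [T ::= c T c]
qcccTcccq => qcccqTqcccq   [T ::= q T q]
qcccqTqcccq => qcccqqTqqcccq   [T ::= q T q]
qcccqqTqqcccq => qcccqqqTqqqcccq   [T ::= q T q]
qcccqqqTqqqcccq => qcccqqqqTqqqqcccq   [T ::= q T q]
qcccqqqqTqqqqcccq => qcccqqqqcTcqqqqcccq   [T ::= c T c]
qcccqqqqcTcqqqqcccq => qcccqqqqcccqqqqcccq   [T ::= c]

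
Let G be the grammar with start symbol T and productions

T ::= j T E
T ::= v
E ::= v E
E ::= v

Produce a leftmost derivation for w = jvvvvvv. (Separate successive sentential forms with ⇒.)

T ⇒ jTE   [T ::= j T E]
jTE ⇒ jvE   [T ::= v]
jvE ⇒ jvvE   [E ::= v E]
jvvE ⇒ jvvvE   [E ::= v E]
jvvvE ⇒ jvvvvE   [E ::= v E]
jvvvvE ⇒ jvvvvvE   [E ::= v E]
jvvvvvE ⇒ jvvvvvv   [E ::= v]

T ⇒ jTE ⇒ jvE ⇒ jvvE ⇒ jvvvE ⇒ jvvvvE ⇒ jvvvvvE ⇒ jvvvvvv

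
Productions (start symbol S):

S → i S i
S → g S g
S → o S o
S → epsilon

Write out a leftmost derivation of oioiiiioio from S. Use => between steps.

S => oSo   [S → o S o]
oSo => oiSio   [S → i S i]
oiSio => oioSoio   [S → o S o]
oioSoio => oioiSioio   [S → i S i]
oioiSioio => oioiiSiioio   [S → i S i]
oioiiSiioio => oioiiiioio   [S → epsilon]

S => oSo => oiSio => oioSoio => oioiSioio => oioiiSiioio => oioiiiioio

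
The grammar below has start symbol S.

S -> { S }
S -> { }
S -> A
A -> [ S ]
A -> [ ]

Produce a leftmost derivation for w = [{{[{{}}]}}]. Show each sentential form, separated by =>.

S => A => [S] => [{S}] => [{{S}}] => [{{A}}] => [{{[S]}}] => [{{[{S}]}}] => [{{[{{}}]}}]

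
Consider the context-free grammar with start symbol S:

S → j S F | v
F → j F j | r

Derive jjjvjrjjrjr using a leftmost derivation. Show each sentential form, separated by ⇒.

S ⇒ jSF ⇒ jjSFF ⇒ jjjSFFF ⇒ jjjvFFF ⇒ jjjvjFjFF ⇒ jjjvjrjFF ⇒ jjjvjrjjFjF ⇒ jjjvjrjjrjF ⇒ jjjvjrjjrjr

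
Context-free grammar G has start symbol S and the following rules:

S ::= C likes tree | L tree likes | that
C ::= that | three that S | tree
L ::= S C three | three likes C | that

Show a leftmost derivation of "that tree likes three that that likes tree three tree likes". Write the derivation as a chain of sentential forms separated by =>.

S => L tree likes   [S ::= L tree likes]
L tree likes => S C three tree likes   [L ::= S C three]
S C three tree likes => L tree likes C three tree likes   [S ::= L tree likes]
L tree likes C three tree likes => that tree likes C three tree likes   [L ::= that]
that tree likes C three tree likes => that tree likes three that S three tree likes   [C ::= three that S]
that tree likes three that S three tree likes => that tree likes three that C likes tree three tree likes   [S ::= C likes tree]
that tree likes three that C likes tree three tree likes => that tree likes three that that likes tree three tree likes   [C ::= that]

S => L tree likes => S C three tree likes => L tree likes C three tree likes => that tree likes C three tree likes => that tree likes three that S three tree likes => that tree likes three that C likes tree three tree likes => that tree likes three that that likes tree three tree likes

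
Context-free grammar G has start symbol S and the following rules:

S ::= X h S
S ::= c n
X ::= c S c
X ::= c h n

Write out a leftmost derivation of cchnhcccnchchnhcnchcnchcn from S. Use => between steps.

S=>XhS=>cSchS=>cXhSchS=>cchnhSchS=>cchnhXhSchS=>cchnhcSchSchS=>cchnhcXhSchSchS=>cchnhccSchSchSchS=>cchnhcccnchSchSchS=>cchnhcccnchXhSchSchS=>cchnhcccnchchnhSchSchS=>cchnhcccnchchnhcnchSchS=>cchnhcccnchchnhcnchcnchS=>cchnhcccnchchnhcnchcnchcn

S => XhS   [S ::= X h S]
XhS => cSchS   [X ::= c S c]
cSchS => cXhSchS   [S ::= X h S]
cXhSchS => cchnhSchS   [X ::= c h n]
cchnhSchS => cchnhXhSchS   [S ::= X h S]
cchnhXhSchS => cchnhcSchSchS   [X ::= c S c]
cchnhcSchSchS => cchnhcXhSchSchS   [S ::= X h S]
cchnhcXhSchSchS => cchnhccSchSchSchS   [X ::= c S c]
cchnhccSchSchSchS => cchnhcccnchSchSchS   [S ::= c n]
cchnhcccnchSchSchS => cchnhcccnchXhSchSchS   [S ::= X h S]
cchnhcccnchXhSchSchS => cchnhcccnchchnhSchSchS   [X ::= c h n]
cchnhcccnchchnhSchSchS => cchnhcccnchchnhcnchSchS   [S ::= c n]
cchnhcccnchchnhcnchSchS => cchnhcccnchchnhcnchcnchS   [S ::= c n]
cchnhcccnchchnhcnchcnchS => cchnhcccnchchnhcnchcnchcn   [S ::= c n]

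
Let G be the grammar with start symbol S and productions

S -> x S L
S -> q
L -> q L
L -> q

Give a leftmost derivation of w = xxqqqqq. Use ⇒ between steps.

S⇒xSL⇒xxSLL⇒xxqLL⇒xxqqLL⇒xxqqqLL⇒xxqqqqL⇒xxqqqqq

S ⇒ xSL   [S -> x S L]
xSL ⇒ xxSLL   [S -> x S L]
xxSLL ⇒ xxqLL   [S -> q]
xxqLL ⇒ xxqqLL   [L -> q L]
xxqqLL ⇒ xxqqqLL   [L -> q L]
xxqqqLL ⇒ xxqqqqL   [L -> q]
xxqqqqL ⇒ xxqqqqq   [L -> q]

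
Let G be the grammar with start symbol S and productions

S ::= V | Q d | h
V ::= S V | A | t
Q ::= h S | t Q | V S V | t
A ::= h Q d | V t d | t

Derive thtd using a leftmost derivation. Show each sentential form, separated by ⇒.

S ⇒ Qd ⇒ VSVd ⇒ ASVd ⇒ tSVd ⇒ thVd ⇒ thtd

S ⇒ Qd   [S ::= Q d]
Qd ⇒ VSVd   [Q ::= V S V]
VSVd ⇒ ASVd   [V ::= A]
ASVd ⇒ tSVd   [A ::= t]
tSVd ⇒ thVd   [S ::= h]
thVd ⇒ thtd   [V ::= t]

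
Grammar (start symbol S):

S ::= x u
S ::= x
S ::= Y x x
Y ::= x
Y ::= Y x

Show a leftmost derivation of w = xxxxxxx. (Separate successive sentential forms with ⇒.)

S ⇒ Yxx   [S ::= Y x x]
Yxx ⇒ Yxxx   [Y ::= Y x]
Yxxx ⇒ Yxxxx   [Y ::= Y x]
Yxxxx ⇒ Yxxxxx   [Y ::= Y x]
Yxxxxx ⇒ Yxxxxxx   [Y ::= Y x]
Yxxxxxx ⇒ xxxxxxx   [Y ::= x]

S⇒Yxx⇒Yxxx⇒Yxxxx⇒Yxxxxx⇒Yxxxxxx⇒xxxxxxx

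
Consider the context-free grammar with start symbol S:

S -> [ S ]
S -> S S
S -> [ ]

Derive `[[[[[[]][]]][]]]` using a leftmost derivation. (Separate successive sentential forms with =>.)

S => [S]   [S -> [ S ]]
[S] => [[S]]   [S -> [ S ]]
[[S]] => [[SS]]   [S -> S S]
[[SS]] => [[[S]S]]   [S -> [ S ]]
[[[S]S]] => [[[[S]]S]]   [S -> [ S ]]
[[[[S]]S]] => [[[[SS]]S]]   [S -> S S]
[[[[SS]]S]] => [[[[[S]S]]S]]   [S -> [ S ]]
[[[[[S]S]]S]] => [[[[[[]]S]]S]]   [S -> [ ]]
[[[[[[]]S]]S]] => [[[[[[]][]]]S]]   [S -> [ ]]
[[[[[[]][]]]S]] => [[[[[[]][]]][]]]   [S -> [ ]]

S => [S] => [[S]] => [[SS]] => [[[S]S]] => [[[[S]]S]] => [[[[SS]]S]] => [[[[[S]S]]S]] => [[[[[[]]S]]S]] => [[[[[[]][]]]S]] => [[[[[[]][]]][]]]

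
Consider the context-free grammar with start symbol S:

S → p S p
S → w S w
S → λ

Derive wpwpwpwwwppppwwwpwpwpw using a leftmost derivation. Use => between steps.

S => wSw => wpSpw => wpwSwpw => wpwpSpwpw => wpwpwSwpwpw => wpwpwpSpwpwpw => wpwpwpwSwpwpwpw => wpwpwpwwSwwpwpwpw => wpwpwpwwwSwwwpwpwpw => wpwpwpwwwpSpwwwpwpwpw => wpwpwpwwwppSppwwwpwpwpw => wpwpwpwwwppppwwwpwpwpw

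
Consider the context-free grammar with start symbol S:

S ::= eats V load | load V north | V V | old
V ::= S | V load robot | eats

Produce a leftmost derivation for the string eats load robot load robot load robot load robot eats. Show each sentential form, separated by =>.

S => V V   [S ::= V V]
V V => V load robot V   [V ::= V load robot]
V load robot V => V load robot load robot V   [V ::= V load robot]
V load robot load robot V => V load robot load robot load robot V   [V ::= V load robot]
V load robot load robot load robot V => V load robot load robot load robot load robot V   [V ::= V load robot]
V load robot load robot load robot load robot V => eats load robot load robot load robot load robot V   [V ::= eats]
eats load robot load robot load robot load robot V => eats load robot load robot load robot load robot eats   [V ::= eats]

S => V V => V load robot V => V load robot load robot V => V load robot load robot load robot V => V load robot load robot load robot load robot V => eats load robot load robot load robot load robot V => eats load robot load robot load robot load robot eats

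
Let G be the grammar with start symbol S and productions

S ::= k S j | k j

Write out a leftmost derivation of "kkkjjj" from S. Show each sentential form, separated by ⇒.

S ⇒ kSj   [S ::= k S j]
kSj ⇒ kkSjj   [S ::= k S j]
kkSjj ⇒ kkkjjj   [S ::= k j]

S ⇒ kSj ⇒ kkSjj ⇒ kkkjjj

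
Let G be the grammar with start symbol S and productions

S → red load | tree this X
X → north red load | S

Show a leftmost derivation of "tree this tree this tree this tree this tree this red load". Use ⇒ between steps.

S ⇒ tree this X   [S → tree this X]
tree this X ⇒ tree this S   [X → S]
tree this S ⇒ tree this tree this X   [S → tree this X]
tree this tree this X ⇒ tree this tree this S   [X → S]
tree this tree this S ⇒ tree this tree this tree this X   [S → tree this X]
tree this tree this tree this X ⇒ tree this tree this tree this S   [X → S]
tree this tree this tree this S ⇒ tree this tree this tree this tree this X   [S → tree this X]
tree this tree this tree this tree this X ⇒ tree this tree this tree this tree this S   [X → S]
tree this tree this tree this tree this S ⇒ tree this tree this tree this tree this tree this X   [S → tree this X]
tree this tree this tree this tree this tree this X ⇒ tree this tree this tree this tree this tree this S   [X → S]
tree this tree this tree this tree this tree this S ⇒ tree this tree this tree this tree this tree this red load   [S → red load]

S ⇒ tree this X ⇒ tree this S ⇒ tree this tree this X ⇒ tree this tree this S ⇒ tree this tree this tree this X ⇒ tree this tree this tree this S ⇒ tree this tree this tree this tree this X ⇒ tree this tree this tree this tree this S ⇒ tree this tree this tree this tree this tree this X ⇒ tree this tree this tree this tree this tree this S ⇒ tree this tree this tree this tree this tree this red load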